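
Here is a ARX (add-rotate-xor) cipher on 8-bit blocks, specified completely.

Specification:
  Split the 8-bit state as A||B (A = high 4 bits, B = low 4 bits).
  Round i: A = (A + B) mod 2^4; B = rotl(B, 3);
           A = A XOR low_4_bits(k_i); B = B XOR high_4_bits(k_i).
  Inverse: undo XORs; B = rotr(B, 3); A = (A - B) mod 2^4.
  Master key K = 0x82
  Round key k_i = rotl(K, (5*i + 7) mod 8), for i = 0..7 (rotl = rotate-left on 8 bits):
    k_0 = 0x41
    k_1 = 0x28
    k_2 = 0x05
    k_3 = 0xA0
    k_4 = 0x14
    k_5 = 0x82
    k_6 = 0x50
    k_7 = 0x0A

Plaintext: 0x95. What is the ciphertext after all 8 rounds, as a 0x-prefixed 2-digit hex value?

s_0 = plaintext = 0x95
s_1 = Round(s_0, k_0) = 0xFE
s_2 = Round(s_1, k_1) = 0x55
s_3 = Round(s_2, k_2) = 0xFA
s_4 = Round(s_3, k_3) = 0x9F
s_5 = Round(s_4, k_4) = 0xCE
s_6 = Round(s_5, k_5) = 0x8F
s_7 = Round(s_6, k_6) = 0x7A
s_8 = Round(s_7, k_7) = 0xB5

0xB5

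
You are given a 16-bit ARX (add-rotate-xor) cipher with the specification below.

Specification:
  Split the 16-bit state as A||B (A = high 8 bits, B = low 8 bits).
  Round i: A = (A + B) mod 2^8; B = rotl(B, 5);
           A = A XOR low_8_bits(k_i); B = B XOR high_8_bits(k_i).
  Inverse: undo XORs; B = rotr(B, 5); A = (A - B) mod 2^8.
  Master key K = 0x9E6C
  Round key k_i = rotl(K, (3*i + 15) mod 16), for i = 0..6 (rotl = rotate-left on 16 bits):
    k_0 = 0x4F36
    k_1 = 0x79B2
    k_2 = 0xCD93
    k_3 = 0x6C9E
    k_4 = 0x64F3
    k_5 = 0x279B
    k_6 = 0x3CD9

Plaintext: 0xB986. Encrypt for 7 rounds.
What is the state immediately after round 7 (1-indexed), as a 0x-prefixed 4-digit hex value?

0xCCB6

s_0 = plaintext = 0xB986
s_1 = Round(s_0, k_0) = 0x099F
s_2 = Round(s_1, k_1) = 0x1A8A
s_3 = Round(s_2, k_2) = 0x379C
s_4 = Round(s_3, k_3) = 0x4DFF
s_5 = Round(s_4, k_4) = 0xBF9B
s_6 = Round(s_5, k_5) = 0xC154
s_7 = Round(s_6, k_6) = 0xCCB6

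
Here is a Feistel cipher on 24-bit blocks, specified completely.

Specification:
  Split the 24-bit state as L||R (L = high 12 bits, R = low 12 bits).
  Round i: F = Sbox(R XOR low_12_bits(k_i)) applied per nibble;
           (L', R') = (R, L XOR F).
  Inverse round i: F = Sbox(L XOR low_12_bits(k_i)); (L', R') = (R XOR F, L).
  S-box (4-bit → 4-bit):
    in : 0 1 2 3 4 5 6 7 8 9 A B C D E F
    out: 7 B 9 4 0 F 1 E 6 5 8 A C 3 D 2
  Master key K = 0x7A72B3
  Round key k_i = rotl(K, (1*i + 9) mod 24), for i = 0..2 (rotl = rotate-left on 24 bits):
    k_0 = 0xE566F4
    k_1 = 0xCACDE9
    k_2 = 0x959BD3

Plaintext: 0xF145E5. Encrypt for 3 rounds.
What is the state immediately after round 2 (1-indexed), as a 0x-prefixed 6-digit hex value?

s_0 = plaintext = 0xF145E5
s_1 = Round(s_0, k_0) = 0x5E5BAF
s_2 = Round(s_1, k_1) = 0xBAF4E4
s_3 = Round(s_2, k_2) = 0x4E49E1

0xBAF4E4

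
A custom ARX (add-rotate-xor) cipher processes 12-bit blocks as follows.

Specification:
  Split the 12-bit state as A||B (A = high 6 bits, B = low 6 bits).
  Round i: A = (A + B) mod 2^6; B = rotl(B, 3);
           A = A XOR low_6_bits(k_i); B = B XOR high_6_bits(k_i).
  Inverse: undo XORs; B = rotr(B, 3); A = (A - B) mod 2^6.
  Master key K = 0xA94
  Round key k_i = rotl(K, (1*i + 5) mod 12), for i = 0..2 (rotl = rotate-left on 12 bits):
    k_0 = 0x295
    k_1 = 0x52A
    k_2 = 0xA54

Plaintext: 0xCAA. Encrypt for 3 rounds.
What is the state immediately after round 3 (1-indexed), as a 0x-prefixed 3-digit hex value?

0x954

s_0 = plaintext = 0xCAA
s_1 = Round(s_0, k_0) = 0x25F
s_2 = Round(s_1, k_1) = 0x0AF
s_3 = Round(s_2, k_2) = 0x954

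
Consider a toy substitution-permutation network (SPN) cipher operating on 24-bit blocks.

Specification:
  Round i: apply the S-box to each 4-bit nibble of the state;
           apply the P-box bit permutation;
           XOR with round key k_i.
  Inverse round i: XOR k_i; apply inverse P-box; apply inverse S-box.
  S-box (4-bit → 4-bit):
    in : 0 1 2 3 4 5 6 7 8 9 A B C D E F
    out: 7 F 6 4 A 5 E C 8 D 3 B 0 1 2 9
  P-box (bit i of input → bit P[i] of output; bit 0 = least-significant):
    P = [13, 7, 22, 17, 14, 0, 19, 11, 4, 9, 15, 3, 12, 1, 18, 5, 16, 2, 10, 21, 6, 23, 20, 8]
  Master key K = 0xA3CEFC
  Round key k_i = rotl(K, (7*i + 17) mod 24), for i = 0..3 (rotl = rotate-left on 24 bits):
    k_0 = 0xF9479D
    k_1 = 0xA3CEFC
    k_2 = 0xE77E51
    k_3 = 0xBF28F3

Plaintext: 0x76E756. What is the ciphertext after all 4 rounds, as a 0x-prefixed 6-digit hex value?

0x3D05D6

s_0 = plaintext = 0x76E756
s_1 = Round(s_0, k_0) = 0x838213
s_2 = Round(s_1, k_1) = 0xEB01DD
s_3 = Round(s_2, k_2) = 0x428C4F
s_4 = Round(s_3, k_3) = 0x3D05D6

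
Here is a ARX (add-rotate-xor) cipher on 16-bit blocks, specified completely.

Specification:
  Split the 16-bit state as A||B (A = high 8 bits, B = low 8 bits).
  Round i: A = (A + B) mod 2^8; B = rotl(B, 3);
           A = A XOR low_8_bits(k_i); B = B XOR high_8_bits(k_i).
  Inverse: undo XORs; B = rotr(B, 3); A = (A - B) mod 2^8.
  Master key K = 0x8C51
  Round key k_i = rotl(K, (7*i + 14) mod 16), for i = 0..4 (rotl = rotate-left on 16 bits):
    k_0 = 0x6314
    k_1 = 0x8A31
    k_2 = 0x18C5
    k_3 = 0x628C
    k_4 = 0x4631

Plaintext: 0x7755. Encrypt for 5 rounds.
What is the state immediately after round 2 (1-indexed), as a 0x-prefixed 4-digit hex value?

0x90C4

s_0 = plaintext = 0x7755
s_1 = Round(s_0, k_0) = 0xD8C9
s_2 = Round(s_1, k_1) = 0x90C4
s_3 = Round(s_2, k_2) = 0x913E
s_4 = Round(s_3, k_3) = 0x4393
s_5 = Round(s_4, k_4) = 0xE7DA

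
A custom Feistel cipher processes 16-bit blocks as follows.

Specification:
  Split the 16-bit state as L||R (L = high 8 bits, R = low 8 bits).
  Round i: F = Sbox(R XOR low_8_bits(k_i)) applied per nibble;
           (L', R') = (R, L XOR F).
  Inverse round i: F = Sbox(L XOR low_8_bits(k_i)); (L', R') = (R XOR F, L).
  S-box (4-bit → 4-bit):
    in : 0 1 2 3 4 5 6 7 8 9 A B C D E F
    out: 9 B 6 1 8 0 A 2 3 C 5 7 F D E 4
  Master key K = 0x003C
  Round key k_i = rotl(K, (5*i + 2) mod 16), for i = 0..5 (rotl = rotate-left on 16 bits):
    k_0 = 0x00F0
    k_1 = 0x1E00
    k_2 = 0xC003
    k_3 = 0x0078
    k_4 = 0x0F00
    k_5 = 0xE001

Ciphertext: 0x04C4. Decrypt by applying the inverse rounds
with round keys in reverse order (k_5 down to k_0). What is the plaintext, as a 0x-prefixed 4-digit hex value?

0xCC1F

s_0 = ciphertext = 0x04C4
s_1 = InvRound(s_0, k_5) = 0x5404
s_2 = InvRound(s_1, k_4) = 0x0C54
s_3 = InvRound(s_2, k_3) = 0x7C0C
s_4 = InvRound(s_3, k_2) = 0x287C
s_5 = InvRound(s_4, k_1) = 0x1F28
s_6 = InvRound(s_5, k_0) = 0xCC1F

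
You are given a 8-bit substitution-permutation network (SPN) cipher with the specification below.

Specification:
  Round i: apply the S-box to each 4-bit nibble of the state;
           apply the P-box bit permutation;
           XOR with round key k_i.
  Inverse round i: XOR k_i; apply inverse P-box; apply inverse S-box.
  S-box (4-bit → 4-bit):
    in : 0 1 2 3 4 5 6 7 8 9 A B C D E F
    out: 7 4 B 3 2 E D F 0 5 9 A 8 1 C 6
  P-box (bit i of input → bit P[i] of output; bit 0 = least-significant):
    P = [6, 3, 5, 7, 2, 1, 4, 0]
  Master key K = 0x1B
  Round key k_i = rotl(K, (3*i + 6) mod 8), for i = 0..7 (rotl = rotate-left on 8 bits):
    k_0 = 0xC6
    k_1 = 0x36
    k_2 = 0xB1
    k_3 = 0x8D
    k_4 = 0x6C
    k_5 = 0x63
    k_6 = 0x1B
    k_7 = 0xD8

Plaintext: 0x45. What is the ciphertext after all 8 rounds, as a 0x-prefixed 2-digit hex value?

0x4E

s_0 = plaintext = 0x45
s_1 = Round(s_0, k_0) = 0x6C
s_2 = Round(s_1, k_1) = 0xA3
s_3 = Round(s_2, k_2) = 0xFC
s_4 = Round(s_3, k_3) = 0x1F
s_5 = Round(s_4, k_4) = 0x54
s_6 = Round(s_5, k_5) = 0x78
s_7 = Round(s_6, k_6) = 0x0C
s_8 = Round(s_7, k_7) = 0x4E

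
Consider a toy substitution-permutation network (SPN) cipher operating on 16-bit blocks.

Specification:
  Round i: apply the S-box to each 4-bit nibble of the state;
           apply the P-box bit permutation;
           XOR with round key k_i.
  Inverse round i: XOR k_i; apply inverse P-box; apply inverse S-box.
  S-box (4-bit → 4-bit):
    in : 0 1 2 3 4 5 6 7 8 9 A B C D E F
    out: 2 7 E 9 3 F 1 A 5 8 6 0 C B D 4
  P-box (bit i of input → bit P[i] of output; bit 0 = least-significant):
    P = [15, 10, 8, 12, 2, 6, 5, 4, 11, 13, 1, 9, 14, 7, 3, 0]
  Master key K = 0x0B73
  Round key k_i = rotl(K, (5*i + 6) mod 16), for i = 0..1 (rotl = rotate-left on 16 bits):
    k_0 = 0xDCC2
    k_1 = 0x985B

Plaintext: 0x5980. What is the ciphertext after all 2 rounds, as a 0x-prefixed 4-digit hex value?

0xB95C

s_0 = plaintext = 0x5980
s_1 = Round(s_0, k_0) = 0x9A6F
s_2 = Round(s_1, k_1) = 0xB95C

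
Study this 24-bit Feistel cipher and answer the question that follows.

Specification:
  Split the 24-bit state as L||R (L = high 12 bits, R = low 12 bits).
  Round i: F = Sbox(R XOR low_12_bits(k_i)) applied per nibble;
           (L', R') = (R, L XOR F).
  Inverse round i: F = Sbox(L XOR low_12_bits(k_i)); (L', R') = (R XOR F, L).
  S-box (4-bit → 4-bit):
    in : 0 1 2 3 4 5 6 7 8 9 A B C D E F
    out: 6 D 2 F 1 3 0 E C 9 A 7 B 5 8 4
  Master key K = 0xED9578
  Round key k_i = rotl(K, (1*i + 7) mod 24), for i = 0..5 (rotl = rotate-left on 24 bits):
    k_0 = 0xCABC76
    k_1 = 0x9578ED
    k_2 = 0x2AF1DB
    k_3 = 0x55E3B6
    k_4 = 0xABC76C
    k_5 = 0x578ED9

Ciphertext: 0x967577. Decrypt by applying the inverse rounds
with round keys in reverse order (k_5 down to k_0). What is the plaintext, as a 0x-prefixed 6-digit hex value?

0xB5A74F

s_0 = ciphertext = 0x967577
s_1 = InvRound(s_0, k_5) = 0xB0F967
s_2 = InvRound(s_1, k_4) = 0x268B0F
s_3 = InvRound(s_2, k_3) = 0x657268
s_4 = InvRound(s_3, k_2) = 0xCA3657
s_5 = InvRound(s_4, k_1) = 0x74FCA3
s_6 = InvRound(s_5, k_0) = 0xB5A74F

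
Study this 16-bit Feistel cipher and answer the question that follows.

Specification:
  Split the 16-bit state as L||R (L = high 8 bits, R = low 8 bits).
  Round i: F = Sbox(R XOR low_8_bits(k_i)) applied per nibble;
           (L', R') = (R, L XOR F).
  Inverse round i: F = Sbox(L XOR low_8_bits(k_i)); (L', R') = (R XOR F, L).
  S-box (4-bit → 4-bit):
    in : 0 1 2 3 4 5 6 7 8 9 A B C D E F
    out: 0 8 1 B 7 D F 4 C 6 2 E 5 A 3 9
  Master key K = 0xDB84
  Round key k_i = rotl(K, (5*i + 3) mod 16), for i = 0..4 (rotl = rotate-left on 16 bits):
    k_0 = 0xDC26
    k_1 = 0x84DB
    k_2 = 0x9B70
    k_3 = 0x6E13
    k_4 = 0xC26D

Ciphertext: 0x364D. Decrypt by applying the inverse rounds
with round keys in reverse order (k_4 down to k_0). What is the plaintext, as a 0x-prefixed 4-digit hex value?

s_0 = ciphertext = 0x364D
s_1 = InvRound(s_0, k_4) = 0x9336
s_2 = InvRound(s_1, k_3) = 0xF693
s_3 = InvRound(s_2, k_2) = 0x5CF6
s_4 = InvRound(s_3, k_1) = 0x325C
s_5 = InvRound(s_4, k_0) = 0xDB32

0xDB32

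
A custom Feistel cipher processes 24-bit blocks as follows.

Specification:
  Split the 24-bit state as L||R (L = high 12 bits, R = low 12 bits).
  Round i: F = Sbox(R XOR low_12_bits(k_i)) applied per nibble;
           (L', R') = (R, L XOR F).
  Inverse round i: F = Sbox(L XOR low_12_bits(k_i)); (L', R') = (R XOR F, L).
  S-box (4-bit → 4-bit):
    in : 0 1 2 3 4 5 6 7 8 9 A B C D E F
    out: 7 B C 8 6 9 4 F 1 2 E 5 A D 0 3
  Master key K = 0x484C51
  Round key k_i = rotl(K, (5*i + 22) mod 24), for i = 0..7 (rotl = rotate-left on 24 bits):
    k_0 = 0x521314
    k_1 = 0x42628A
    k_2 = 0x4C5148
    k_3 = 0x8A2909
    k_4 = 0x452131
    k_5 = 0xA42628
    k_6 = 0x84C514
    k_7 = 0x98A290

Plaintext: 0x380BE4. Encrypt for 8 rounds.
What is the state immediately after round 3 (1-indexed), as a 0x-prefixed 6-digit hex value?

0xC69F7C

s_0 = plaintext = 0x380BE4
s_1 = Round(s_0, k_0) = 0xBE42B7
s_2 = Round(s_1, k_1) = 0x2B7C69
s_3 = Round(s_2, k_2) = 0xC69F7C
s_4 = Round(s_3, k_3) = 0xF7C890
s_5 = Round(s_4, k_4) = 0x890D97
s_6 = Round(s_5, k_5) = 0xD97DC3
s_7 = Round(s_6, k_6) = 0xDC3C48
s_8 = Round(s_7, k_7) = 0xC48D12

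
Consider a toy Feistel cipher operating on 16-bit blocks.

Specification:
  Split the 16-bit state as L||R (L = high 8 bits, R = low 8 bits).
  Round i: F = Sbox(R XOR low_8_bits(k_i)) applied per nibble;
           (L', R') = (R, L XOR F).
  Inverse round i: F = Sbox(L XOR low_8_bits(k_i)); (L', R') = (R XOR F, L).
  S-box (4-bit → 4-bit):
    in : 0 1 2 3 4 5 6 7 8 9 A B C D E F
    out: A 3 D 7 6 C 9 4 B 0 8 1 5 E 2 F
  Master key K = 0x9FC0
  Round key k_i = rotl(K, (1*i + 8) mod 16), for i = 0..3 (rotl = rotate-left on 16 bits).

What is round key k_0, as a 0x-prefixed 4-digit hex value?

0xC09F

K = 0x9FC0
k_0 = rotl(K, (1*0+8) mod 16) = rotl(K, 8) = 0xC09F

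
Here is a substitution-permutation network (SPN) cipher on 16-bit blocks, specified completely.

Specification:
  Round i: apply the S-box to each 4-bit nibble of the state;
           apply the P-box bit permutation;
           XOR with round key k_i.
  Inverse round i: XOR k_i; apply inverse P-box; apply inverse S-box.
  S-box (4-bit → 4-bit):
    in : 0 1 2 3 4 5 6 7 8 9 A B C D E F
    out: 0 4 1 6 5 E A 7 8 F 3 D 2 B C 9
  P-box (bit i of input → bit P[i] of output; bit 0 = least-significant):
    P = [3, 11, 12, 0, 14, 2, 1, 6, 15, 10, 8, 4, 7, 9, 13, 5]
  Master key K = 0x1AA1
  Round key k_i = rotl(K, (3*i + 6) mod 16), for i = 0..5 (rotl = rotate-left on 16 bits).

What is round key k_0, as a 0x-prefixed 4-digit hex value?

K = 0x1AA1
k_0 = rotl(K, (3*0+6) mod 16) = rotl(K, 6) = 0xA846

0xA846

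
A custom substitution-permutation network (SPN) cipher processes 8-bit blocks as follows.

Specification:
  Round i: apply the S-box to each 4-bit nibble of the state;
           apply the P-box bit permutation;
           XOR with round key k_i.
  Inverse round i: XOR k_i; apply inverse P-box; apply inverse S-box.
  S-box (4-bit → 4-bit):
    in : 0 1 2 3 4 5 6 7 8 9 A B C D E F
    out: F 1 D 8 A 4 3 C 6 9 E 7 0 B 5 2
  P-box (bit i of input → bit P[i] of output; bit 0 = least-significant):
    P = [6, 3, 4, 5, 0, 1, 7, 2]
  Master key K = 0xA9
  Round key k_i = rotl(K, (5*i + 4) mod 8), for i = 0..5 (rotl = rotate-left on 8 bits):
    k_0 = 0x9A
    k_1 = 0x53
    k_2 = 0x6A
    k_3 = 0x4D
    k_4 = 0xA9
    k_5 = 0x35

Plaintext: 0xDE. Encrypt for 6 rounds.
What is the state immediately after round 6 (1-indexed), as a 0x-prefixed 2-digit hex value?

s_0 = plaintext = 0xDE
s_1 = Round(s_0, k_0) = 0xCD
s_2 = Round(s_1, k_1) = 0x3B
s_3 = Round(s_2, k_2) = 0x36
s_4 = Round(s_3, k_3) = 0x01
s_5 = Round(s_4, k_4) = 0x6E
s_6 = Round(s_5, k_5) = 0x66

0x66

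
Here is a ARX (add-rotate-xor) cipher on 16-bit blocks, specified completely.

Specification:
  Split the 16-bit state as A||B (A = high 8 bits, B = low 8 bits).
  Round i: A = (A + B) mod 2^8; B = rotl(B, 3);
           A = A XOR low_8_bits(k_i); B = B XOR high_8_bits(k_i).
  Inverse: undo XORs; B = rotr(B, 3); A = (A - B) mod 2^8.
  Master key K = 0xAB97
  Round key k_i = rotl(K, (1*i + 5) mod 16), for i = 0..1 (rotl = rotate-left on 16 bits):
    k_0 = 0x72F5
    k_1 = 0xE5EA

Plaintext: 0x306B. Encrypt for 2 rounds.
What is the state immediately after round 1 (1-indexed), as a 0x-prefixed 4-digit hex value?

s_0 = plaintext = 0x306B
s_1 = Round(s_0, k_0) = 0x6E29
s_2 = Round(s_1, k_1) = 0x7DAC

0x6E29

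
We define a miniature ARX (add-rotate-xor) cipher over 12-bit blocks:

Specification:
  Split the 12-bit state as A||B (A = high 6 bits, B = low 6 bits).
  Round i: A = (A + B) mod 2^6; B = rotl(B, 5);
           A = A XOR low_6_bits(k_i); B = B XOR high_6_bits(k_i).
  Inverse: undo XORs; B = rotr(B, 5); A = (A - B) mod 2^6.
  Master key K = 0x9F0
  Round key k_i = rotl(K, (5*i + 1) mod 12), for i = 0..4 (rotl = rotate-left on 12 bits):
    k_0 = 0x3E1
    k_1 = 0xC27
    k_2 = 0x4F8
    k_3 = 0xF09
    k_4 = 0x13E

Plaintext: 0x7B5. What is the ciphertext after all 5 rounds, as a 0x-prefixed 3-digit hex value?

0x1BF

s_0 = plaintext = 0x7B5
s_1 = Round(s_0, k_0) = 0xCB5
s_2 = Round(s_1, k_1) = 0x00A
s_3 = Round(s_2, k_2) = 0xC96
s_4 = Round(s_3, k_3) = 0x077
s_5 = Round(s_4, k_4) = 0x1BF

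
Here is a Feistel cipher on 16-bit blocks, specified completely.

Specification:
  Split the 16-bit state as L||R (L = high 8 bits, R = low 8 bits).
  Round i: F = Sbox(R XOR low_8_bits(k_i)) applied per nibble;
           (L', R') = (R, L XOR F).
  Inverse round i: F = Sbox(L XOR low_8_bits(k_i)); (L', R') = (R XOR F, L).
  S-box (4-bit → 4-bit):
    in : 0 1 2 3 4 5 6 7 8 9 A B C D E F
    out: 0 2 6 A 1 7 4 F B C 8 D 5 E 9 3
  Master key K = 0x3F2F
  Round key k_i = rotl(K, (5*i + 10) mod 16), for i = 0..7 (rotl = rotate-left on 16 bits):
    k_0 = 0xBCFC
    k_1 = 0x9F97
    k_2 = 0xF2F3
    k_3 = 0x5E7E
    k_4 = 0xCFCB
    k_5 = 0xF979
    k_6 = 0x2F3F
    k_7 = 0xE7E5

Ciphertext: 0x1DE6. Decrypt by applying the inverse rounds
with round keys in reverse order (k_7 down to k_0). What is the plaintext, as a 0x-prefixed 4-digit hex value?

s_0 = ciphertext = 0x1DE6
s_1 = InvRound(s_0, k_7) = 0xDD1D
s_2 = InvRound(s_1, k_6) = 0x8BDD
s_3 = InvRound(s_2, k_5) = 0xEB8B
s_4 = InvRound(s_3, k_4) = 0xEBEB
s_5 = InvRound(s_4, k_3) = 0x2CEB
s_6 = InvRound(s_5, k_2) = 0x082C
s_7 = InvRound(s_6, k_1) = 0xEF08
s_8 = InvRound(s_7, k_0) = 0x22EF

0x22EF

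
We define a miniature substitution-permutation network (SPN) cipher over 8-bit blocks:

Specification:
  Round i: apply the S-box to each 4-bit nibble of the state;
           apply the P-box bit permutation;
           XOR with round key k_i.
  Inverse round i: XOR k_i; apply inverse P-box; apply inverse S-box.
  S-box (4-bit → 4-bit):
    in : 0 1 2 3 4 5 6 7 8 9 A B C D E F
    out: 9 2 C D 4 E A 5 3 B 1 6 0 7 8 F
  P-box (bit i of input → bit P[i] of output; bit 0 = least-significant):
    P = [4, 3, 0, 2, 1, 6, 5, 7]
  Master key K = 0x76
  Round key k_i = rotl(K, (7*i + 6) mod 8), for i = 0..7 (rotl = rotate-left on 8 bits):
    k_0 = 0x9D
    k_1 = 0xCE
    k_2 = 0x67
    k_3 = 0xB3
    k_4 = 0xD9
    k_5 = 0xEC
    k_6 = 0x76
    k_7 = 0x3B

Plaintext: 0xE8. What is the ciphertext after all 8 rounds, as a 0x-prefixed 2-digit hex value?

s_0 = plaintext = 0xE8
s_1 = Round(s_0, k_0) = 0x05
s_2 = Round(s_1, k_1) = 0x41
s_3 = Round(s_2, k_2) = 0x4F
s_4 = Round(s_3, k_3) = 0x8E
s_5 = Round(s_4, k_4) = 0x9F
s_6 = Round(s_5, k_5) = 0x33
s_7 = Round(s_6, k_6) = 0xC1
s_8 = Round(s_7, k_7) = 0x33

0x33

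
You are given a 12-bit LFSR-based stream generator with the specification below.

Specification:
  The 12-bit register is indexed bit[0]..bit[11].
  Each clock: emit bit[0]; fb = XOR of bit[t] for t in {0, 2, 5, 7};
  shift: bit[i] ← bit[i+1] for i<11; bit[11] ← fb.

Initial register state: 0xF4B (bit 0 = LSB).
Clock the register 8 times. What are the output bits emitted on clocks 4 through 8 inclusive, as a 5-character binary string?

10010

reg_0 = 0xF4B
clock 1: out=1, reg = 0xFA5
clock 2: out=1, reg = 0x7D2
clock 3: out=0, reg = 0xBE9
clock 4: out=1, reg = 0xDF4
clock 5: out=0, reg = 0xEFA
clock 6: out=0, reg = 0x77D
clock 7: out=1, reg = 0xBBE
clock 8: out=0, reg = 0xDDF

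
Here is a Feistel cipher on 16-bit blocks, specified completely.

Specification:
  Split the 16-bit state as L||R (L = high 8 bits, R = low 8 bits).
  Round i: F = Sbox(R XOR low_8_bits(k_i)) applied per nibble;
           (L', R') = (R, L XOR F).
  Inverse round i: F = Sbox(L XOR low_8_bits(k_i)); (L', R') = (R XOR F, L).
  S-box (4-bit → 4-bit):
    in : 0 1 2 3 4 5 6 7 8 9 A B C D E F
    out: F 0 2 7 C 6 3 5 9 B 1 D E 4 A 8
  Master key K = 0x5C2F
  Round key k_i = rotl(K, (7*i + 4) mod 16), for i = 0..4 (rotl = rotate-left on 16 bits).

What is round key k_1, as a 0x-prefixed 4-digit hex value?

0x7AE1

K = 0x5C2F
k_0 = rotl(K, (7*0+4) mod 16) = rotl(K, 4) = 0xC2F5
k_1 = rotl(K, (7*1+4) mod 16) = rotl(K, 11) = 0x7AE1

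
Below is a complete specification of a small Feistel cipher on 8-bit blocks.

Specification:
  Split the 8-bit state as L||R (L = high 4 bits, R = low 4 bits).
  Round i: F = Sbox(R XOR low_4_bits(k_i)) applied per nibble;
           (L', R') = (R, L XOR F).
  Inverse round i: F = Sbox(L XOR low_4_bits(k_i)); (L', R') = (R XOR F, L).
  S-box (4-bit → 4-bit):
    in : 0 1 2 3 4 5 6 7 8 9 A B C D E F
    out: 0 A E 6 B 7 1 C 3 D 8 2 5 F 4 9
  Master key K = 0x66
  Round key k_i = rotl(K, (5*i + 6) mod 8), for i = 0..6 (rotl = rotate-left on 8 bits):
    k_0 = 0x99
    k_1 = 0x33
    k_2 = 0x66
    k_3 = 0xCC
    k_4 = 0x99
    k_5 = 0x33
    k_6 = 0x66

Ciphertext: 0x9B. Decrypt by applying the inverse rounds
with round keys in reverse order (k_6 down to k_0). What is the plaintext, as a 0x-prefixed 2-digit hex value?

0x6C

s_0 = ciphertext = 0x9B
s_1 = InvRound(s_0, k_6) = 0x29
s_2 = InvRound(s_1, k_5) = 0x32
s_3 = InvRound(s_2, k_4) = 0xA3
s_4 = InvRound(s_3, k_3) = 0x2A
s_5 = InvRound(s_4, k_2) = 0x12
s_6 = InvRound(s_5, k_1) = 0xC1
s_7 = InvRound(s_6, k_0) = 0x6C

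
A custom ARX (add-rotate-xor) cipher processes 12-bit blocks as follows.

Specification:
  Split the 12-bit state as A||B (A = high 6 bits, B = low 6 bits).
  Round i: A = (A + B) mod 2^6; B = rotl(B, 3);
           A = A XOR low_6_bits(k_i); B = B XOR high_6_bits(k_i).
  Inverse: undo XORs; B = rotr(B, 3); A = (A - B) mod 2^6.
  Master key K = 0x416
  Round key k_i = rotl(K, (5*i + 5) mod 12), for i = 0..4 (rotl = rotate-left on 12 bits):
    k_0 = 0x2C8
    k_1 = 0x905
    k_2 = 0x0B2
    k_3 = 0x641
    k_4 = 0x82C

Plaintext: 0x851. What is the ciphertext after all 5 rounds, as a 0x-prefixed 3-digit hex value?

0x3CC

s_0 = plaintext = 0x851
s_1 = Round(s_0, k_0) = 0xE81
s_2 = Round(s_1, k_1) = 0xFAC
s_3 = Round(s_2, k_2) = 0x627
s_4 = Round(s_3, k_3) = 0xFA5
s_5 = Round(s_4, k_4) = 0x3CC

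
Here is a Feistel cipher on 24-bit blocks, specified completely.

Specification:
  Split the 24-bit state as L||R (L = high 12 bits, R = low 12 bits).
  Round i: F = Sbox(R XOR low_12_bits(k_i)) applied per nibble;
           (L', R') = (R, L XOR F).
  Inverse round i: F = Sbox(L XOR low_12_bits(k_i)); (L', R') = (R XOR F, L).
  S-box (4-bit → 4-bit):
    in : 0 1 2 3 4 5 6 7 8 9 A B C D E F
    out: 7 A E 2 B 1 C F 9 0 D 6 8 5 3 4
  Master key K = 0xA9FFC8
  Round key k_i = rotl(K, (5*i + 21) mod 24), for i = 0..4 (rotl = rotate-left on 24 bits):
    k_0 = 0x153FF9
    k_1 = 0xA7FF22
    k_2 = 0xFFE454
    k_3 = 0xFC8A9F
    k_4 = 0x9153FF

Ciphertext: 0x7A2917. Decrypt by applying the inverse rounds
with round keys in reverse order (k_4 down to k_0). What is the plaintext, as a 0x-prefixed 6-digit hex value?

s_0 = ciphertext = 0x7A2917
s_1 = InvRound(s_0, k_4) = 0x2027A2
s_2 = InvRound(s_1, k_3) = 0xEA7202
s_3 = InvRound(s_2, k_2) = 0xF40EA7
s_4 = InvRound(s_3, k_1) = 0x969F40
s_5 = InvRound(s_4, k_0) = 0x347969

0x347969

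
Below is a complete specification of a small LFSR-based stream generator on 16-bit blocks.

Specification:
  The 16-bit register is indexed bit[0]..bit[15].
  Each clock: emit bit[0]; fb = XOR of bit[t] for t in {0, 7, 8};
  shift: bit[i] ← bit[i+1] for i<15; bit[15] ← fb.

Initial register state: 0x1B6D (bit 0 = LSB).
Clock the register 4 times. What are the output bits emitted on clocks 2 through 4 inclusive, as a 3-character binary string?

reg_0 = 0x1B6D
clock 1: out=1, reg = 0x0DB6
clock 2: out=0, reg = 0x06DB
clock 3: out=1, reg = 0x036D
clock 4: out=1, reg = 0x01B6

011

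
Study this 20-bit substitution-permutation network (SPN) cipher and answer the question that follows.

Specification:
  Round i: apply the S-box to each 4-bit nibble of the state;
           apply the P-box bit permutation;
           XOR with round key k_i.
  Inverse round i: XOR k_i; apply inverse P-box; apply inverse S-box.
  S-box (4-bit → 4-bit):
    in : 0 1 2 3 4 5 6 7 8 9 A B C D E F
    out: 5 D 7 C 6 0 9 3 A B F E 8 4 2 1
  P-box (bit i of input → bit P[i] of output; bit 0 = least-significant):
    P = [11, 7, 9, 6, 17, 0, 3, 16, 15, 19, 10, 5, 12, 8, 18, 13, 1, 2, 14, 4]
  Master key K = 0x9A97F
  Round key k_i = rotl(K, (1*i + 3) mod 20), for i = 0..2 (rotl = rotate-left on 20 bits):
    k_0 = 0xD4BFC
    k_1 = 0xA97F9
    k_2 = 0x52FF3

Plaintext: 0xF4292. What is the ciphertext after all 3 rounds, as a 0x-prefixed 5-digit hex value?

0xF7B51

s_0 = plaintext = 0xF4292
s_1 = Round(s_0, k_0) = 0x2C47F
s_2 = Round(s_1, k_1) = 0x0FBFE
s_3 = Round(s_2, k_2) = 0xF7B51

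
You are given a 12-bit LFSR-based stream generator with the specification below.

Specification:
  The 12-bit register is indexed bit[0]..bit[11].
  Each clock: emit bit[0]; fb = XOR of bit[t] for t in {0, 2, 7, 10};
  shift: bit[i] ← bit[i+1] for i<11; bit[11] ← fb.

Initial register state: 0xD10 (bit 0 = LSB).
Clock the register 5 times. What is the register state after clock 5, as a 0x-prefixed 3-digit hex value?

reg_0 = 0xD10
clock 1: out=0, reg = 0xE88
clock 2: out=0, reg = 0x744
clock 3: out=0, reg = 0x3A2
clock 4: out=0, reg = 0x9D1
clock 5: out=1, reg = 0x4E8

0x4E8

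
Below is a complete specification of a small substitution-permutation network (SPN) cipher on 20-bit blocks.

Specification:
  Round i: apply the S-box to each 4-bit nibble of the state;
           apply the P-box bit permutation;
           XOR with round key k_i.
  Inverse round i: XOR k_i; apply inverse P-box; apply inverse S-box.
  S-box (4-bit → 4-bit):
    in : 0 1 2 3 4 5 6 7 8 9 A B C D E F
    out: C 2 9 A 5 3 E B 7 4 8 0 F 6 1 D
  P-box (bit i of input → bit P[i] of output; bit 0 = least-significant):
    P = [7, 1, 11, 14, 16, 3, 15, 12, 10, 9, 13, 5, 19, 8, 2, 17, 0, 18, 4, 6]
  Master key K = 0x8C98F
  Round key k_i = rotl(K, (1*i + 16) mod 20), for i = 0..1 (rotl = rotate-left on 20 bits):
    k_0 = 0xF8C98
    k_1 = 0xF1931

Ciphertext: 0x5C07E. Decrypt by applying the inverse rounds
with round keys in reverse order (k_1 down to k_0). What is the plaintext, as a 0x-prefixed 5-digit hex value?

s_0 = ciphertext = 0x5C07E
s_1 = InvRound(s_0, k_1) = 0x2CB66
s_2 = InvRound(s_1, k_0) = 0x68757

0x68757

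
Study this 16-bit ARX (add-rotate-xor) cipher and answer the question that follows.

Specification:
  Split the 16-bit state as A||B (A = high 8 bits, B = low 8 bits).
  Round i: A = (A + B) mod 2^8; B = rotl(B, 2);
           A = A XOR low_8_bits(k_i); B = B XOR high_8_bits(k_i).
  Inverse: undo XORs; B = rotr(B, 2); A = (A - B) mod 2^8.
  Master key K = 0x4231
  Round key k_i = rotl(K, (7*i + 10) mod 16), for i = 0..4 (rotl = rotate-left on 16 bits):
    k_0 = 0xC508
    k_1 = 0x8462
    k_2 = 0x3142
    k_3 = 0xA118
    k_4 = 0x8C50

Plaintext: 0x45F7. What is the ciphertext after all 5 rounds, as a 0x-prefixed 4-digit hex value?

s_0 = plaintext = 0x45F7
s_1 = Round(s_0, k_0) = 0x341A
s_2 = Round(s_1, k_1) = 0x2CEC
s_3 = Round(s_2, k_2) = 0x5A82
s_4 = Round(s_3, k_3) = 0xC4AB
s_5 = Round(s_4, k_4) = 0x3F22

0x3F22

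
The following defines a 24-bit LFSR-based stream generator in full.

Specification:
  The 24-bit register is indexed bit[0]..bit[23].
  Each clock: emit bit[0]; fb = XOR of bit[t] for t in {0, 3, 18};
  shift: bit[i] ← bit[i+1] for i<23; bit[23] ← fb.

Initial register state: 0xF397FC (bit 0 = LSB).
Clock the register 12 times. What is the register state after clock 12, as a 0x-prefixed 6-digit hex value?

reg_0 = 0xF397FC
clock 1: out=0, reg = 0xF9CBFE
clock 2: out=0, reg = 0xFCE5FF
clock 3: out=1, reg = 0xFE72FF
clock 4: out=1, reg = 0xFF397F
clock 5: out=1, reg = 0xFF9CBF
clock 6: out=1, reg = 0xFFCE5F
clock 7: out=1, reg = 0xFFE72F
clock 8: out=1, reg = 0xFFF397
clock 9: out=1, reg = 0x7FF9CB
clock 10: out=1, reg = 0xBFFCE5
clock 11: out=1, reg = 0x5FFE72
clock 12: out=0, reg = 0xAFFF39

0xAFFF39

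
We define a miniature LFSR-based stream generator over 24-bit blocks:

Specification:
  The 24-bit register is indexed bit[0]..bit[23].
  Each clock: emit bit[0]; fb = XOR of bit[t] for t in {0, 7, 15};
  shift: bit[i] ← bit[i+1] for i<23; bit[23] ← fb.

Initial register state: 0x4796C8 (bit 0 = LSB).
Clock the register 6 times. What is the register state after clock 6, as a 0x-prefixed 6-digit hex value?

reg_0 = 0x4796C8
clock 1: out=0, reg = 0x23CB64
clock 2: out=0, reg = 0x91E5B2
clock 3: out=0, reg = 0x48F2D9
clock 4: out=1, reg = 0xA4796C
clock 5: out=0, reg = 0x523CB6
clock 6: out=0, reg = 0xA91E5B

0xA91E5B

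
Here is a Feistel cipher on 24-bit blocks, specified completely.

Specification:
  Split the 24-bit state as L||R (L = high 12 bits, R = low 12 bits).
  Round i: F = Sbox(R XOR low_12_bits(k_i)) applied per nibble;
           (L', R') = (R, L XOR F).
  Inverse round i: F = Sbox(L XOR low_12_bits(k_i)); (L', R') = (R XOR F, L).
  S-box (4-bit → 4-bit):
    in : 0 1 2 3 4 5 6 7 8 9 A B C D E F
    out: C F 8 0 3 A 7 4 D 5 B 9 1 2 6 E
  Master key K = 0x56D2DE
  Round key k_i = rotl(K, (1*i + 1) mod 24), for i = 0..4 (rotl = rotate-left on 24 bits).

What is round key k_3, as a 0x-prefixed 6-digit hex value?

K = 0x56D2DE
k_0 = rotl(K, (1*0+1) mod 24) = rotl(K, 1) = 0xADA5BC
k_1 = rotl(K, (1*1+1) mod 24) = rotl(K, 2) = 0x5B4B79
k_2 = rotl(K, (1*2+1) mod 24) = rotl(K, 3) = 0xB696F2
k_3 = rotl(K, (1*3+1) mod 24) = rotl(K, 4) = 0x6D2DE5

0x6D2DE5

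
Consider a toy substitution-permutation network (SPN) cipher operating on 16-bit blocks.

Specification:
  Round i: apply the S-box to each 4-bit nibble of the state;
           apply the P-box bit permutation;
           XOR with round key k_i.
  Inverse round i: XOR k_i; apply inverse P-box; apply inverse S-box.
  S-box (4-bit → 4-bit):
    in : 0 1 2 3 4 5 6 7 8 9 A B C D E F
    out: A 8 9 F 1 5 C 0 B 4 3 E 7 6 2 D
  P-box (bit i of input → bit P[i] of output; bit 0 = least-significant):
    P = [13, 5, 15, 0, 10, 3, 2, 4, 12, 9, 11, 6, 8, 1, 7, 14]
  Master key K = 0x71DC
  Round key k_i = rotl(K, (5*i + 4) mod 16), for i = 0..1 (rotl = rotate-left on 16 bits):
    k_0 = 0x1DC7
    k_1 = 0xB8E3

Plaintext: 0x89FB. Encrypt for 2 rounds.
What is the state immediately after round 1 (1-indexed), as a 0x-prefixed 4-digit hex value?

s_0 = plaintext = 0x89FB
s_1 = Round(s_0, k_0) = 0xD0F0
s_2 = Round(s_1, k_1) = 0xBE14

0xD0F0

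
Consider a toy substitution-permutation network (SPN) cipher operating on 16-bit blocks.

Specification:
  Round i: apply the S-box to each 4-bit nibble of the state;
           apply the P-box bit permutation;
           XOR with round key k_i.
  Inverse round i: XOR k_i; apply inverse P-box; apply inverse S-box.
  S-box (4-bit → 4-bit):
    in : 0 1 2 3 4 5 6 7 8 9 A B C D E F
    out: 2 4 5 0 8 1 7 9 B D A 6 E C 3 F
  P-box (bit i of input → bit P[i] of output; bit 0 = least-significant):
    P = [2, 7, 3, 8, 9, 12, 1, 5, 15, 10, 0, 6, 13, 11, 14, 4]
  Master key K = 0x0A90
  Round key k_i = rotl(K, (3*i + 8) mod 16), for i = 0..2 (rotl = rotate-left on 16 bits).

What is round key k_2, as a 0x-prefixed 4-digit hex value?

K = 0x0A90
k_0 = rotl(K, (3*0+8) mod 16) = rotl(K, 8) = 0x900A
k_1 = rotl(K, (3*1+8) mod 16) = rotl(K, 11) = 0x8054
k_2 = rotl(K, (3*2+8) mod 16) = rotl(K, 14) = 0x02A4

0x02A4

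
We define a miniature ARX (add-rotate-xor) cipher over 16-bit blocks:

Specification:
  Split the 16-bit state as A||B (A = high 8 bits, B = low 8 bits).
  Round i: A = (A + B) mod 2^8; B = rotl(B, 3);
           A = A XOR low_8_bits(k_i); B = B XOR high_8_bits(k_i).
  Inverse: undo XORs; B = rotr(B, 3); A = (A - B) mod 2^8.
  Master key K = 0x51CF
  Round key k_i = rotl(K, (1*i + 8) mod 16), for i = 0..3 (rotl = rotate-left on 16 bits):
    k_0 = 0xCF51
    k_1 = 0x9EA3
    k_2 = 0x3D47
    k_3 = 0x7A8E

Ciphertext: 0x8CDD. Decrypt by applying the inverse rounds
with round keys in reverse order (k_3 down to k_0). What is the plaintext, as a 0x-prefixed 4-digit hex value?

0x8767

s_0 = ciphertext = 0x8CDD
s_1 = InvRound(s_0, k_3) = 0x0EF4
s_2 = InvRound(s_1, k_2) = 0x1039
s_3 = InvRound(s_2, k_1) = 0xBFF4
s_4 = InvRound(s_3, k_0) = 0x8767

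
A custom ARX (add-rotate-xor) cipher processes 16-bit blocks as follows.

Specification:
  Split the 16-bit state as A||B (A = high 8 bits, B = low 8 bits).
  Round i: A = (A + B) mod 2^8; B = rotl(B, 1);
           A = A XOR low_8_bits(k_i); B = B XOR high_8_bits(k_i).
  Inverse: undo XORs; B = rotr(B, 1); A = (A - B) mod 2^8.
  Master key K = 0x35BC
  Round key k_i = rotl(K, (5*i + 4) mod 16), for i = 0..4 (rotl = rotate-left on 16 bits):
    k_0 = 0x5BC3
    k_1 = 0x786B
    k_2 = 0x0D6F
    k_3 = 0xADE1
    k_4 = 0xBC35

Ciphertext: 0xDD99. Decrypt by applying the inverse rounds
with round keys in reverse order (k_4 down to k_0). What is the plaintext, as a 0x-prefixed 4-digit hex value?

s_0 = ciphertext = 0xDD99
s_1 = InvRound(s_0, k_4) = 0x5692
s_2 = InvRound(s_1, k_3) = 0x189F
s_3 = InvRound(s_2, k_2) = 0x2E49
s_4 = InvRound(s_3, k_1) = 0xAD98
s_5 = InvRound(s_4, k_0) = 0x8DE1

0x8DE1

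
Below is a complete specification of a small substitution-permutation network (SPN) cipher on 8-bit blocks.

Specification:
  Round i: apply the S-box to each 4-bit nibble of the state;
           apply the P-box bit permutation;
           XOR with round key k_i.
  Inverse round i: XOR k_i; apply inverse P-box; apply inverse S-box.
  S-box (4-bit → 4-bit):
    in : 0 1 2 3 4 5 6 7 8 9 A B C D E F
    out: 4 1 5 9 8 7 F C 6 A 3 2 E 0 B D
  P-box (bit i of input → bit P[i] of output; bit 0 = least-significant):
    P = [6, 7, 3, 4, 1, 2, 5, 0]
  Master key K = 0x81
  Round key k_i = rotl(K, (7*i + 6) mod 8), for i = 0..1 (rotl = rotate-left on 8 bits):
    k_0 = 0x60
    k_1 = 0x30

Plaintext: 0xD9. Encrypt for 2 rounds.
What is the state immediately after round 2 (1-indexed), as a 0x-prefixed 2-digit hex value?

0x1B

s_0 = plaintext = 0xD9
s_1 = Round(s_0, k_0) = 0xF0
s_2 = Round(s_1, k_1) = 0x1B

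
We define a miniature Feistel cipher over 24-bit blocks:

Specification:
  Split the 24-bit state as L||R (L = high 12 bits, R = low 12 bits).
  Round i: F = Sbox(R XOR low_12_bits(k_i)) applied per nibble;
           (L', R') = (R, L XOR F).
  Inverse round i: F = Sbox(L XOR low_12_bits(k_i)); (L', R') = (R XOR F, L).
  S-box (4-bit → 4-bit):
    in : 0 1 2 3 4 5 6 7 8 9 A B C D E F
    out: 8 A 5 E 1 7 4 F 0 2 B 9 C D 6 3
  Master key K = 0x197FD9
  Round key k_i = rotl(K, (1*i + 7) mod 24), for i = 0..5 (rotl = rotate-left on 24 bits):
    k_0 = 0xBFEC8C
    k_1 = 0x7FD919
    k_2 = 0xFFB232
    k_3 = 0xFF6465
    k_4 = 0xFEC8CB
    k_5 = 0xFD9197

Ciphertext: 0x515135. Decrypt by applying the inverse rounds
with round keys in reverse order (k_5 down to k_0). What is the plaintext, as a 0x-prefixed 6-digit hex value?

s_0 = ciphertext = 0x515135
s_1 = InvRound(s_0, k_5) = 0x030515
s_2 = InvRound(s_1, k_4) = 0x52C030
s_3 = InvRound(s_2, k_3) = 0xA2252C
s_4 = InvRound(s_3, k_2) = 0x584A22
s_5 = InvRound(s_4, k_1) = 0x60F584
s_6 = InvRound(s_5, k_0) = 0xE8A60F

0xE8A60F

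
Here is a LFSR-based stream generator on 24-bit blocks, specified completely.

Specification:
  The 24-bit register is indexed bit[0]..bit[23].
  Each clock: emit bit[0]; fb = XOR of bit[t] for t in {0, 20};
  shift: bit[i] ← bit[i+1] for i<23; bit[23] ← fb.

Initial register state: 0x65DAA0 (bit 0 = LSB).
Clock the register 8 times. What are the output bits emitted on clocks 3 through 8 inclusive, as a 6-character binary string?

reg_0 = 0x65DAA0
clock 1: out=0, reg = 0x32ED50
clock 2: out=0, reg = 0x9976A8
clock 3: out=0, reg = 0xCCBB54
clock 4: out=0, reg = 0x665DAA
clock 5: out=0, reg = 0x332ED5
clock 6: out=1, reg = 0x19976A
clock 7: out=0, reg = 0x8CCBB5
clock 8: out=1, reg = 0xC665DA

000101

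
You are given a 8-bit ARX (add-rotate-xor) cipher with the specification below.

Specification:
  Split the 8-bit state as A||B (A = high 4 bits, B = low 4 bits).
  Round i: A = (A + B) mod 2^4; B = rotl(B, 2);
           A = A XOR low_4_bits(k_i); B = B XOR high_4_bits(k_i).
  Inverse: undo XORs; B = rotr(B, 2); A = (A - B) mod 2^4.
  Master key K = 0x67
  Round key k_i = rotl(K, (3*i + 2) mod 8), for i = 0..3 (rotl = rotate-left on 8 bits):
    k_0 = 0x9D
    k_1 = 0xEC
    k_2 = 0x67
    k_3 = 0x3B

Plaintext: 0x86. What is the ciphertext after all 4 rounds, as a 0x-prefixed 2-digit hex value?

s_0 = plaintext = 0x86
s_1 = Round(s_0, k_0) = 0x30
s_2 = Round(s_1, k_1) = 0xFE
s_3 = Round(s_2, k_2) = 0xAD
s_4 = Round(s_3, k_3) = 0xC4

0xC4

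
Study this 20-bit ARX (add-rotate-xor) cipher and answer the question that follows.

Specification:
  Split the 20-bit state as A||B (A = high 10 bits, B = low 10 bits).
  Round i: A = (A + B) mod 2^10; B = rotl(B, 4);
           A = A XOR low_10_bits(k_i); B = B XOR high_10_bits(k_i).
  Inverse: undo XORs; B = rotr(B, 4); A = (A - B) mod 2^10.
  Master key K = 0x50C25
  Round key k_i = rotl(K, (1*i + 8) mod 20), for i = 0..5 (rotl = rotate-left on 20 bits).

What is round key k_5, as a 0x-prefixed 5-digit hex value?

0x4AA18

K = 0x50C25
k_0 = rotl(K, (1*0+8) mod 20) = rotl(K, 8) = 0xC2550
k_1 = rotl(K, (1*1+8) mod 20) = rotl(K, 9) = 0x84AA1
k_2 = rotl(K, (1*2+8) mod 20) = rotl(K, 10) = 0x09543
k_3 = rotl(K, (1*3+8) mod 20) = rotl(K, 11) = 0x12A86
k_4 = rotl(K, (1*4+8) mod 20) = rotl(K, 12) = 0x2550C
k_5 = rotl(K, (1*5+8) mod 20) = rotl(K, 13) = 0x4AA18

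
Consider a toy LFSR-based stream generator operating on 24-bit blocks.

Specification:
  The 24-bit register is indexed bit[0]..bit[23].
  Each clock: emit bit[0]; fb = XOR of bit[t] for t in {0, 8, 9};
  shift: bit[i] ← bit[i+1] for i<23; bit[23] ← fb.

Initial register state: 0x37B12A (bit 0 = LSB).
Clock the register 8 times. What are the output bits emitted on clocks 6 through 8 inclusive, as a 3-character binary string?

100

reg_0 = 0x37B12A
clock 1: out=0, reg = 0x9BD895
clock 2: out=1, reg = 0xCDEC4A
clock 3: out=0, reg = 0x66F625
clock 4: out=1, reg = 0x337B12
clock 5: out=0, reg = 0x19BD89
clock 6: out=1, reg = 0x0CDEC4
clock 7: out=0, reg = 0x866F62
clock 8: out=0, reg = 0x4337B1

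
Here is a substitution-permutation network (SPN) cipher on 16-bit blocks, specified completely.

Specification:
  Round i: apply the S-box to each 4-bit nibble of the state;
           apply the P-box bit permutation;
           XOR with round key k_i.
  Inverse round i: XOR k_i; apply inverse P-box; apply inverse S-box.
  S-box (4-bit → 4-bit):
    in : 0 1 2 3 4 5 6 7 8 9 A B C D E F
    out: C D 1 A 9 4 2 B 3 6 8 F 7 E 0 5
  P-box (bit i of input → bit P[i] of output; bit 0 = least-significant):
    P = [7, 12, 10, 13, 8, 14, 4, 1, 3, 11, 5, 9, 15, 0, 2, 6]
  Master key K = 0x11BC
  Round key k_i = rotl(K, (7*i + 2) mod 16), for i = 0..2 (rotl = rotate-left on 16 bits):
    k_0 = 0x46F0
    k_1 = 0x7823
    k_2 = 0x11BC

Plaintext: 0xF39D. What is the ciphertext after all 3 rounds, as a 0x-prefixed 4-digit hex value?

0x13D9

s_0 = plaintext = 0xF39D
s_1 = Round(s_0, k_0) = 0xB8E4
s_2 = Round(s_1, k_1) = 0xD0EE
s_3 = Round(s_2, k_2) = 0x13D9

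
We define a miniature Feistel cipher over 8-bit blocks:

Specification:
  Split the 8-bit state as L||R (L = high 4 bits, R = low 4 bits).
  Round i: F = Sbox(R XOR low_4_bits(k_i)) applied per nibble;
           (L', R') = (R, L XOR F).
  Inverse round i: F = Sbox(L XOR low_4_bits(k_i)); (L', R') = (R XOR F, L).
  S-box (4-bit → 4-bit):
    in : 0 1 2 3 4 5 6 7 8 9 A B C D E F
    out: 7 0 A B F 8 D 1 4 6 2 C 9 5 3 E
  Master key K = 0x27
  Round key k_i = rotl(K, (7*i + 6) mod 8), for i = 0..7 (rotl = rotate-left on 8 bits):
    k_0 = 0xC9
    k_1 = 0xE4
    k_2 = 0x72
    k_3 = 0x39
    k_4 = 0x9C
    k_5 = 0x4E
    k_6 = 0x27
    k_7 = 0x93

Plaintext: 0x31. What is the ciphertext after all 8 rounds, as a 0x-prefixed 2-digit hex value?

s_0 = plaintext = 0x31
s_1 = Round(s_0, k_0) = 0x17
s_2 = Round(s_1, k_1) = 0x7A
s_3 = Round(s_2, k_2) = 0xA3
s_4 = Round(s_3, k_3) = 0x38
s_5 = Round(s_4, k_4) = 0x8C
s_6 = Round(s_5, k_5) = 0xC2
s_7 = Round(s_6, k_6) = 0x24
s_8 = Round(s_7, k_7) = 0x43

0x43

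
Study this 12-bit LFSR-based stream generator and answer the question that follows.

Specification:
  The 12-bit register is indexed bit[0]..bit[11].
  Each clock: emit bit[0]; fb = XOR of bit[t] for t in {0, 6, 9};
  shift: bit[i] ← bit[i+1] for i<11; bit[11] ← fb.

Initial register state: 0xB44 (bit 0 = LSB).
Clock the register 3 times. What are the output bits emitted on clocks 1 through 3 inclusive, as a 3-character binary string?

reg_0 = 0xB44
clock 1: out=0, reg = 0x5A2
clock 2: out=0, reg = 0x2D1
clock 3: out=1, reg = 0x968

001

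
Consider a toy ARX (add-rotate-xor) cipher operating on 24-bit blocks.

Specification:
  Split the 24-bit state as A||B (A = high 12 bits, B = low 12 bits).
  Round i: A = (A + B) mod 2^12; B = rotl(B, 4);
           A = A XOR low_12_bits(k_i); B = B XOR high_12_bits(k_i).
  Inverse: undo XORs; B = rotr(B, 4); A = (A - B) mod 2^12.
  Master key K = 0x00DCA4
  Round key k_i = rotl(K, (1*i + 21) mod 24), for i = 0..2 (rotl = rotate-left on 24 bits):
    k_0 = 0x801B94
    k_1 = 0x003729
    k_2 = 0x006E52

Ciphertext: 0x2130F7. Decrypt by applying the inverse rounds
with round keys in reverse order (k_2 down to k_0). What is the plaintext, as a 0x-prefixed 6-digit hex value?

s_0 = ciphertext = 0x2130F7
s_1 = InvRound(s_0, k_2) = 0xB3210F
s_2 = InvRound(s_1, k_1) = 0x00BC10
s_3 = InvRound(s_2, k_0) = 0xA5E141

0xA5E141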